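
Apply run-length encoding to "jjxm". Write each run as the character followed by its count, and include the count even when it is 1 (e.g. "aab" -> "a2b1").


String: "jjxm"
Scanning for consecutive runs:
  'j' x 2
  'x' x 1
  'm' x 1
RLE = "j2x1m1"


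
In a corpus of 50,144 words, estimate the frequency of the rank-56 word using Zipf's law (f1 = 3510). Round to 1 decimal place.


Zipf's law: f(r) = f(1) / r
f(1) = 3510
f(56) = 3510 / 56
= 62.7 occurrences


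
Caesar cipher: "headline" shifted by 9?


Word: "headline"
Shift: 9
Each letter → (letter + shift) mod 26:
  'h' (7) + 9 = 16 → 'q'
  'e' (4) + 9 = 13 → 'n'
  'a' (0) + 9 = 9 → 'j'
  'd' (3) + 9 = 12 → 'm'
  'l' (11) + 9 = 20 → 'u'
  'i' (8) + 9 = 17 → 'r'
  'n' (13) + 9 = 22 → 'w'
  'e' (4) + 9 = 13 → 'n'
Result = "qnjmurwn"


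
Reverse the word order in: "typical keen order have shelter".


Original: "typical keen order have shelter"
Words (1..n): typical | keen | order | have | shelter
Reversed (n..1): shelter | have | order | keen | typical
Result = "shelter have order keen typical"


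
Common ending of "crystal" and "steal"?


Word 1: "crystal"
Word 2: "steal"
Comparing from end:
  Pos -1: 'l' == 'l'
  Pos -2: 'a' == 'a'
  Pos -3: 't' != 'e' (stop)
LCS = "al" (length 2)


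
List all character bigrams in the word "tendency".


Word: "tendency" (length 8)
Number of bigrams = 8 - 2 + 1 = 7
  Position 0: "te"
  Position 1: "en"
  Position 2: "nd"
  Position 3: "de"
  Position 4: "en"
  Position 5: "nc"
  Position 6: "cy"
Bigrams = "te", "en", "nd", "de", "en", "nc", "cy"


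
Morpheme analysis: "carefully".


Word: "carefully"
Morphemes: care | -ful | -ly
Each morpheme carries meaning
= 3 morphemes


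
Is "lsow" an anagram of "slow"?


Word 1: "slow" → sorted: losw
Word 2: "lsow" → sorted: losw
Same letters? losw == losw
Anagram = Yes


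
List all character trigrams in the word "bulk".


Word: "bulk" (length 4)
Number of trigrams = 4 - 3 + 1 = 2
  Position 0: "bul"
  Position 1: "ulk"
Trigrams = "bul", "ulk"


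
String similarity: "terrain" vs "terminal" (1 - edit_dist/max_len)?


Word 1: "terrain" (length 7)
Word 2: "terminal" (length 8)
One optimal edit sequence:
  1. keep 't'
  2. keep 'e'
  3. delete 'r'  (+1)
  4. keep 'r'
  5. substitute 'a' -> 'm'  (+1)
  6. keep 'i'
  7. keep 'n'
  8. insert 'a'  (+1)
  9. insert 'l'  (+1)
Edit distance = 4
Max length = max(7, 8) = 8
Similarity = 1 - 4/8
= 0.5000


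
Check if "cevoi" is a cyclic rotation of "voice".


Word: "voice", Candidate: "cevoi"
Method: check if candidate is substring of word+word
"voicevoice" contains "cevoi"? Yes
Is rotation = Yes


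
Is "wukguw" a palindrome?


Word: "wukguw"
Reversed: "wugkuw"
Forward == Backward? wukguw != wugkuw
Palindrome = No


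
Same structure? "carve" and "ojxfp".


Pattern of "carve": [0, 1, 2, 3, 4]
Pattern of "ojxfp": [0, 1, 2, 3, 4]
Patterns match
Same pattern = Yes


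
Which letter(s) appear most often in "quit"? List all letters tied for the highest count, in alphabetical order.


Word: "quit"
Letter counts:
  'i': 1
  'q': 1
  't': 1
  'u': 1
Maximum count = 1
Most frequent = 'i', 'q', 't', 'u' (1 time each)


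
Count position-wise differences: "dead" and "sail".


Comparing character by character (same length = 4):
  Pos 0: 'd' vs 's' !=
  Pos 1: 'e' vs 'a' !=
  Pos 2: 'a' vs 'i' !=
  Pos 3: 'd' vs 'l' !=
Hamming distance = 4


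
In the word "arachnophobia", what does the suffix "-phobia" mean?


Suffix: -phobia
Example: arachnophobia = arachno- + -phobia
Meaning = fear of


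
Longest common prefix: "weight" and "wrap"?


Word 1: "weight"
Word 2: "wrap"
Comparing from start:
  Pos 0: 'w' == 'w'
  Pos 1: 'e' != 'r' (stop)
LCP = "w" (length 1)


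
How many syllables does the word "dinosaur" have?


Word: "dinosaur"
Syllable breakdown: di / no / saur
Counting: 3 parts
= 3 syllables


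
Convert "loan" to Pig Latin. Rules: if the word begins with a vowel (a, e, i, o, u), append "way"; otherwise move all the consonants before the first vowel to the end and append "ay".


Word: "loan"
Starts with consonant(s) → move to end, add 'ay'
Consonant cluster: "l"
Pig Latin = "oanlay"


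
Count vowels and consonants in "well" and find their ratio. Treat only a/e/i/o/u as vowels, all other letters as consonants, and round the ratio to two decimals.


Word: "well"
Vowels (a,e,i,o,u): 1
Consonants: 3
Ratio = 1/3
= 0.33


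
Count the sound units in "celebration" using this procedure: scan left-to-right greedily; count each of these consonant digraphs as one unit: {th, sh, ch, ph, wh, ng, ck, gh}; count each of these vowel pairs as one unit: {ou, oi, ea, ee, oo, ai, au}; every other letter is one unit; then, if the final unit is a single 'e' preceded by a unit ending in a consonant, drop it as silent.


Word: "celebration" (11 letters)
Left-to-right scan:
  (1) 'c' (letter)
  (2) 'e' (letter)
  (3) 'l' (letter)
  (4) 'e' (letter)
  (5) 'b' (letter)
  (6) 'r' (letter)
  (7) 'a' (letter)
  (8) 't' (letter)
  (9) 'i' (letter)
  (10) 'o' (letter)
  (11) 'n' (letter)
Units from scan: 11
Sound units = 11 units


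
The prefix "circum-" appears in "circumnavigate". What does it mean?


Prefix: circum-
As in: circumnavigate -> circum- + navigate
Meaning = around


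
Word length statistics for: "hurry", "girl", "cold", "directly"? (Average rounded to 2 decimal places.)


Lengths: "hurry"=5, "girl"=4, "cold"=4, "directly"=8
Sum = 21, Count = 4
Average = 21/4 = 5.25
= avg=5.25, min=4, max=8


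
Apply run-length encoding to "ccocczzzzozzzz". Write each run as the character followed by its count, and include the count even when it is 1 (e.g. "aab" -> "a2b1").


String: "ccocczzzzozzzz"
Scanning for consecutive runs:
  'c' x 2
  'o' x 1
  'c' x 2
  'z' x 4
  'o' x 1
  'z' x 4
RLE = "c2o1c2z4o1z4"


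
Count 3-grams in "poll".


Word: "poll" (length 4)
Number of 3-grams = length - 3 + 1 = 4 - 3 + 1
= 2


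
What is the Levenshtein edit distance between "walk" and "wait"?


Word 1: "walk" (length 4)
Word 2: "wait" (length 4)
One optimal edit sequence (insert/delete/substitute each cost 1):
  1. keep 'w'
  2. keep 'a'
  3. substitute 'l' -> 'i'  (+1)
  4. substitute 'k' -> 't'  (+1)
Total edit operations: 2
Edit distance = 2


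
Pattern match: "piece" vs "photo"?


Pattern of "piece": [0, 1, 2, 3, 2]
Pattern of "photo": [0, 1, 2, 3, 2]
Patterns match
Same pattern = Yes


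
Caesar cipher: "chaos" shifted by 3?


Word: "chaos"
Shift: 3
Each letter → (letter + shift) mod 26:
  'c' (2) + 3 = 5 → 'f'
  'h' (7) + 3 = 10 → 'k'
  'a' (0) + 3 = 3 → 'd'
  'o' (14) + 3 = 17 → 'r'
  's' (18) + 3 = 21 → 'v'
Result = "fkdrv"


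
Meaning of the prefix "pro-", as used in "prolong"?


Prefix: pro-
Example: prolong (pro- + long)
Meaning = forward / in favor of


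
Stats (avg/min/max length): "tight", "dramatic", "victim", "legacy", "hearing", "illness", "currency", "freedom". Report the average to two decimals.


Lengths: "tight"=5, "dramatic"=8, "victim"=6, "legacy"=6, "hearing"=7, "illness"=7, "currency"=8, "freedom"=7
Sum = 54, Count = 8
Average = 54/8 = 6.75
= avg=6.75, min=5, max=8


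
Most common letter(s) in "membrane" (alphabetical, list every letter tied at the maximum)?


Word: "membrane"
Letter counts:
  'a': 1
  'b': 1
  'e': 2
  'm': 2
  'n': 1
  'r': 1
Maximum count = 2
Most frequent = 'e', 'm' (2 times each)


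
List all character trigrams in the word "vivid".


Word: "vivid" (length 5)
Number of trigrams = 5 - 3 + 1 = 3
  Position 0: "viv"
  Position 1: "ivi"
  Position 2: "vid"
Trigrams = "viv", "ivi", "vid"


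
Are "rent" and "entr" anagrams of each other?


Word 1: "rent" → sorted: enrt
Word 2: "entr" → sorted: enrt
Same letters? enrt == enrt
Anagram = Yes


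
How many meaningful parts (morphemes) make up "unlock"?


Word: "unlock"
Morphemes: un- | lock
Each morpheme carries meaning
= 2 morphemes


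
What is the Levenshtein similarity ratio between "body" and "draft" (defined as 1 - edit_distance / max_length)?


Word 1: "body" (length 4)
Word 2: "draft" (length 5)
One optimal edit sequence:
  1. insert 'd'  (+1)
  2. substitute 'b' -> 'r'  (+1)
  3. substitute 'o' -> 'a'  (+1)
  4. substitute 'd' -> 'f'  (+1)
  5. substitute 'y' -> 't'  (+1)
Edit distance = 5
Max length = max(4, 5) = 5
Similarity = 1 - 5/5
= 0.0000


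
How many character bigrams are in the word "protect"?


Word: "protect" (length 7)
Number of 2-grams = length - 2 + 1 = 7 - 2 + 1
= 6


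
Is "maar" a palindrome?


Word: "maar"
Reversed: "raam"
Forward == Backward? maar != raam
Palindrome = No


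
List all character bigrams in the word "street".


Word: "street" (length 6)
Number of bigrams = 6 - 2 + 1 = 5
  Position 0: "st"
  Position 1: "tr"
  Position 2: "re"
  Position 3: "ee"
  Position 4: "et"
Bigrams = "st", "tr", "re", "ee", "et"


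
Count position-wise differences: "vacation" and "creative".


Comparing character by character (same length = 8):
  Pos 0: 'v' vs 'c' !=
  Pos 1: 'a' vs 'r' !=
  Pos 2: 'c' vs 'e' !=
  Pos 3: 'a' vs 'a' =
  Pos 4: 't' vs 't' =
  Pos 5: 'i' vs 'i' =
  Pos 6: 'o' vs 'v' !=
  Pos 7: 'n' vs 'e' !=
Hamming distance = 5


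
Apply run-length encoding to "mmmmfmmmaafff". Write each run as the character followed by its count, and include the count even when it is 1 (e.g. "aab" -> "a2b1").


String: "mmmmfmmmaafff"
Scanning for consecutive runs:
  'm' x 4
  'f' x 1
  'm' x 3
  'a' x 2
  'f' x 3
RLE = "m4f1m3a2f3"


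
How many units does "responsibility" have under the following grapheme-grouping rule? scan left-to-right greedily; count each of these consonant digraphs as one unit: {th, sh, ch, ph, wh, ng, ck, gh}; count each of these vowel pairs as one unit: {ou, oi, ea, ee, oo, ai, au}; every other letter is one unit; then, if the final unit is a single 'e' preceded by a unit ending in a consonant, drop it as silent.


Word: "responsibility" (14 letters)
Left-to-right scan:
  [1] 'r' (letter)
  [2] 'e' (letter)
  [3] 's' (letter)
  [4] 'p' (letter)
  [5] 'o' (letter)
  [6] 'n' (letter)
  [7] 's' (letter)
  [8] 'i' (letter)
  [9] 'b' (letter)
  [10] 'i' (letter)
  [11] 'l' (letter)
  [12] 'i' (letter)
  [13] 't' (letter)
  [14] 'y' (letter)
Units from scan: 14
Sound units = 14 units


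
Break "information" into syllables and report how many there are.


Word: "information"
Syllable breakdown: in | for | ma | tion
Counting: 4 parts
= 4 syllables


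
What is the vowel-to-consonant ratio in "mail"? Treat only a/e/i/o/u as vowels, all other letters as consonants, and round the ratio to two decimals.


Word: "mail"
Vowels (a,e,i,o,u): 2
Consonants: 2
Ratio = 2/2
= 1.00


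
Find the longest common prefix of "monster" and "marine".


Word 1: "monster"
Word 2: "marine"
Comparing from start:
  Pos 0: 'm' == 'm'
  Pos 1: 'o' != 'a' (stop)
LCP = "m" (length 1)


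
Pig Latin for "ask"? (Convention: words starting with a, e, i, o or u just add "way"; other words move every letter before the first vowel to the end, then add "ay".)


Word: "ask"
Starts with vowel → add 'way'
Pig Latin = "askway"


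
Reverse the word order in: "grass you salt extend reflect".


Original: "grass you salt extend reflect"
Words (1..n): grass | you | salt | extend | reflect
Reversed (n..1): reflect | extend | salt | you | grass
Result = "reflect extend salt you grass"


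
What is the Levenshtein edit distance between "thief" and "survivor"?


Word 1: "thief" (length 5)
Word 2: "survivor" (length 8)
One optimal edit sequence (insert/delete/substitute each cost 1):
  1. insert 's'  (+1)
  2. insert 'u'  (+1)
  3. substitute 't' -> 'r'  (+1)
  4. substitute 'h' -> 'v'  (+1)
  5. keep 'i'
  6. insert 'v'  (+1)
  7. substitute 'e' -> 'o'  (+1)
  8. substitute 'f' -> 'r'  (+1)
Total edit operations: 7
Edit distance = 7


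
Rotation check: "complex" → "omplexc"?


Word: "complex", Candidate: "omplexc"
Method: check if candidate is substring of word+word
"complexcomplex" contains "omplexc"? Yes
Is rotation = Yes


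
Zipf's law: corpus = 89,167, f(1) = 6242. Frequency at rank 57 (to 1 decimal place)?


Zipf's law: f(r) = f(1) / r
f(1) = 6242
f(57) = 6242 / 57
= 109.5 occurrences


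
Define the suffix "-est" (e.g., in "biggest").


Suffix: -est
As in: biggest -> big + -est, with a spelling change
Meaning = most


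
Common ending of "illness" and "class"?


Word 1: "illness"
Word 2: "class"
Comparing from end:
  Pos -1: 's' == 's'
  Pos -2: 's' == 's'
  Pos -3: 'e' != 'a' (stop)
LCS = "ss" (length 2)


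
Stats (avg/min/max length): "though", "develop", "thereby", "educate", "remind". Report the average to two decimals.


Lengths: "though"=6, "develop"=7, "thereby"=7, "educate"=7, "remind"=6
Sum = 33, Count = 5
Average = 33/5 = 6.60
= avg=6.60, min=6, max=7


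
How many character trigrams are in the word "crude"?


Word: "crude" (length 5)
Number of 3-grams = length - 3 + 1 = 5 - 3 + 1
= 3


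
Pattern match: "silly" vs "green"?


Pattern of "silly": [0, 1, 2, 2, 3]
Pattern of "green": [0, 1, 2, 2, 3]
Patterns match
Same pattern = Yes


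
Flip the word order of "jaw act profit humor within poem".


Original: "jaw act profit humor within poem"
Words (1..n): jaw | act | profit | humor | within | poem
Reversed (n..1): poem | within | humor | profit | act | jaw
Result = "poem within humor profit act jaw"


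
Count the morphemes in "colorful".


Word: "colorful"
Morphemes: color / -ful
Each morpheme carries meaning
= 2 morphemes


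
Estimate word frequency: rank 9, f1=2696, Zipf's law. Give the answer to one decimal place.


Zipf's law: f(r) = f(1) / r
f(1) = 2696
f(9) = 2696 / 9
= 299.6 occurrences


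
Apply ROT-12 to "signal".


Word: "signal"
Shift: 12
Each letter → (letter + shift) mod 26:
  's' (18) + 12 = 4 → 'e'
  'i' (8) + 12 = 20 → 'u'
  'g' (6) + 12 = 18 → 's'
  'n' (13) + 12 = 25 → 'z'
  'a' (0) + 12 = 12 → 'm'
  'l' (11) + 12 = 23 → 'x'
Result = "euszmx"


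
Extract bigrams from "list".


Word: "list" (length 4)
Number of bigrams = 4 - 2 + 1 = 3
  Position 0: "li"
  Position 1: "is"
  Position 2: "st"
Bigrams = "li", "is", "st"


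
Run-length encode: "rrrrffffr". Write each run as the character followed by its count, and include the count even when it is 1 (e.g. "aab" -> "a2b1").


String: "rrrrffffr"
Scanning for consecutive runs:
  'r' x 4
  'f' x 4
  'r' x 1
RLE = "r4f4r1"


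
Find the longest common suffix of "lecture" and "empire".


Word 1: "lecture"
Word 2: "empire"
Comparing from end:
  Pos -1: 'e' == 'e'
  Pos -2: 'r' == 'r'
  Pos -3: 'u' != 'i' (stop)
LCS = "re" (length 2)


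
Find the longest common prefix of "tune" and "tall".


Word 1: "tune"
Word 2: "tall"
Comparing from start:
  Pos 0: 't' == 't'
  Pos 1: 'u' != 'a' (stop)
LCP = "t" (length 1)


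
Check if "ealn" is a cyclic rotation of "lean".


Word: "lean", Candidate: "ealn"
Method: check if candidate is substring of word+word
"leanlean" contains "ealn"? No
Is rotation = No


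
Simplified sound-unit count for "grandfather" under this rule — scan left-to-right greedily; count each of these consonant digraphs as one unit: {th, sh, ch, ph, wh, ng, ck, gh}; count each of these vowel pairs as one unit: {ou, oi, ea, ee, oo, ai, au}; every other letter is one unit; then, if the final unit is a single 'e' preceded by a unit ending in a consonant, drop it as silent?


Word: "grandfather" (11 letters)
Left-to-right scan:
  1. 'g' (letter)
  2. 'r' (letter)
  3. 'a' (letter)
  4. 'n' (letter)
  5. 'd' (letter)
  6. 'f' (letter)
  7. 'a' (letter)
  8. 'th' (digraph)
  9. 'e' (letter)
  10. 'r' (letter)
Units from scan: 10
Sound units = 10 units


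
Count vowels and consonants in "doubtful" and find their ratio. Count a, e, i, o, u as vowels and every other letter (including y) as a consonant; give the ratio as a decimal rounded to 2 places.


Word: "doubtful"
Vowels (a,e,i,o,u): 3
Consonants: 5
Ratio = 3/5
= 0.60


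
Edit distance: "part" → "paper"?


Word 1: "part" (length 4)
Word 2: "paper" (length 5)
One optimal edit sequence (insert/delete/substitute each cost 1):
  1. keep 'p'
  2. keep 'a'
  3. insert 'p'  (+1)
  4. substitute 'r' -> 'e'  (+1)
  5. substitute 't' -> 'r'  (+1)
Total edit operations: 3
Edit distance = 3


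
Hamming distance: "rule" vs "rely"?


Comparing character by character (same length = 4):
  Pos 0: 'r' vs 'r' =
  Pos 1: 'u' vs 'e' !=
  Pos 2: 'l' vs 'l' =
  Pos 3: 'e' vs 'y' !=
Hamming distance = 2


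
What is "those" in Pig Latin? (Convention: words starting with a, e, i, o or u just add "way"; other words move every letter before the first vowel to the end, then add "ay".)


Word: "those"
Starts with consonant(s) → move to end, add 'ay'
Consonant cluster: "th"
Pig Latin = "osethay"


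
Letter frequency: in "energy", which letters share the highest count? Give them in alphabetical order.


Word: "energy"
Letter counts:
  'e': 2
  'g': 1
  'n': 1
  'r': 1
  'y': 1
Maximum count = 2
Most frequent = 'e' (2 times each)


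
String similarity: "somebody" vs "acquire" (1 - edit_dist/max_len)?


Word 1: "somebody" (length 8)
Word 2: "acquire" (length 7)
One optimal edit sequence:
  1. delete 's'  (+1)
  2. substitute 'o' -> 'a'  (+1)
  3. substitute 'm' -> 'c'  (+1)
  4. substitute 'e' -> 'q'  (+1)
  5. substitute 'b' -> 'u'  (+1)
  6. substitute 'o' -> 'i'  (+1)
  7. substitute 'd' -> 'r'  (+1)
  8. substitute 'y' -> 'e'  (+1)
Edit distance = 8
Max length = max(8, 7) = 8
Similarity = 1 - 8/8
= 0.0000


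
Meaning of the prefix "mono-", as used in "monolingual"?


Prefix: mono-
Example: monolingual (mono- + lingual)
Meaning = one


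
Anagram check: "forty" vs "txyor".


Word 1: "forty" → sorted: forty
Word 2: "txyor" → sorted: ortxy
Same letters? forty != ortxy
Anagram = No


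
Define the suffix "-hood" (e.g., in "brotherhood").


Suffix: -hood
Example: brotherhood (brother + -hood)
Meaning = state / condition


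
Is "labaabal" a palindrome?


Word: "labaabal"
Reversed: "labaabal"
Forward == Backward? labaabal == labaabal
Palindrome = Yes


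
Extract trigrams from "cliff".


Word: "cliff" (length 5)
Number of trigrams = 5 - 3 + 1 = 3
  Position 0: "cli"
  Position 1: "lif"
  Position 2: "iff"
Trigrams = "cli", "lif", "iff"


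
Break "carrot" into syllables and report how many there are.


Word: "carrot"
Syllable breakdown: car · rot
Counting: 2 parts
= 2 syllables


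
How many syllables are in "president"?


Word: "president"
Syllable breakdown: pres-i-dent
Counting: 3 parts
= 3 syllables


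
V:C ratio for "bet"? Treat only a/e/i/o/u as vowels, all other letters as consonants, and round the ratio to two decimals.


Word: "bet"
Vowels (a,e,i,o,u): 1
Consonants: 2
Ratio = 1/2
= 0.50


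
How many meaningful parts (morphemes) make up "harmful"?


Word: "harmful"
Morphemes: harm / -ful
Each morpheme carries meaning
= 2 morphemes


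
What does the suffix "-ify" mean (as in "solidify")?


Suffix: -ify
Example: solidify = solid + -ify
Meaning = to make


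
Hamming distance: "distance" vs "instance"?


Comparing character by character (same length = 8):
  Pos 0: 'd' vs 'i' !=
  Pos 1: 'i' vs 'n' !=
  Pos 2: 's' vs 's' =
  Pos 3: 't' vs 't' =
  Pos 4: 'a' vs 'a' =
  Pos 5: 'n' vs 'n' =
  Pos 6: 'c' vs 'c' =
  Pos 7: 'e' vs 'e' =
Hamming distance = 2


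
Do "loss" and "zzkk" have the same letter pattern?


Pattern of "loss": [0, 1, 2, 2]
Pattern of "zzkk": [0, 0, 1, 1]
Patterns do not match
Same pattern = No


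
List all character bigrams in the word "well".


Word: "well" (length 4)
Number of bigrams = 4 - 2 + 1 = 3
  Position 0: "we"
  Position 1: "el"
  Position 2: "ll"
Bigrams = "we", "el", "ll"


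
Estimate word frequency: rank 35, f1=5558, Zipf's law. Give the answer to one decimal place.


Zipf's law: f(r) = f(1) / r
f(1) = 5558
f(35) = 5558 / 35
= 158.8 occurrences


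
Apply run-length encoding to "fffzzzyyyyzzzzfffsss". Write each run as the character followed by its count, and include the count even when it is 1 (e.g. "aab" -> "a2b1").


String: "fffzzzyyyyzzzzfffsss"
Scanning for consecutive runs:
  'f' x 3
  'z' x 3
  'y' x 4
  'z' x 4
  'f' x 3
  's' x 3
RLE = "f3z3y4z4f3s3"


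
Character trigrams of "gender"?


Word: "gender" (length 6)
Number of trigrams = 6 - 3 + 1 = 4
  Position 0: "gen"
  Position 1: "end"
  Position 2: "nde"
  Position 3: "der"
Trigrams = "gen", "end", "nde", "der"


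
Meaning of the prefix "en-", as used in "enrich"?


Prefix: en-
Example: enrich (en- + rich)
Meaning = cause to / put into


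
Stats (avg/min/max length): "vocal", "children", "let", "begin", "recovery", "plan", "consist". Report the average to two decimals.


Lengths: "vocal"=5, "children"=8, "let"=3, "begin"=5, "recovery"=8, "plan"=4, "consist"=7
Sum = 40, Count = 7
Average = 40/7 = 5.71
= avg=5.71, min=3, max=8


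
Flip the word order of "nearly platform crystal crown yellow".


Original: "nearly platform crystal crown yellow"
Words (1..n): nearly | platform | crystal | crown | yellow
Reversed (n..1): yellow | crown | crystal | platform | nearly
Result = "yellow crown crystal platform nearly"


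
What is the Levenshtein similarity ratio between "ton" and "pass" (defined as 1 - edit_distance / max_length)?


Word 1: "ton" (length 3)
Word 2: "pass" (length 4)
One optimal edit sequence:
  1. insert 'p'  (+1)
  2. substitute 't' -> 'a'  (+1)
  3. substitute 'o' -> 's'  (+1)
  4. substitute 'n' -> 's'  (+1)
Edit distance = 4
Max length = max(3, 4) = 4
Similarity = 1 - 4/4
= 0.0000


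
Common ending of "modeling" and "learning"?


Word 1: "modeling"
Word 2: "learning"
Comparing from end:
  Pos -1: 'g' == 'g'
  Pos -2: 'n' == 'n'
  Pos -3: 'i' == 'i'
  Pos -4: 'l' != 'n' (stop)
LCS = "ing" (length 3)


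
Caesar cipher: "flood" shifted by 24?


Word: "flood"
Shift: 24
Each letter → (letter + shift) mod 26:
  'f' (5) + 24 = 3 → 'd'
  'l' (11) + 24 = 9 → 'j'
  'o' (14) + 24 = 12 → 'm'
  'o' (14) + 24 = 12 → 'm'
  'd' (3) + 24 = 1 → 'b'
Result = "djmmb"


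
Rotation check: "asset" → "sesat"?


Word: "asset", Candidate: "sesat"
Method: check if candidate is substring of word+word
"assetasset" contains "sesat"? No
Is rotation = No


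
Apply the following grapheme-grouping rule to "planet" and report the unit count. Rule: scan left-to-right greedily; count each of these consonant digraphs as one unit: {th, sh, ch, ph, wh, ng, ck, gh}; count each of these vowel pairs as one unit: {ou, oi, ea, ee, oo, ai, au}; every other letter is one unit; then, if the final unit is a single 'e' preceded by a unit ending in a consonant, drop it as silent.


Word: "planet" (6 letters)
Left-to-right scan:
  [1] 'p' (letter)
  [2] 'l' (letter)
  [3] 'a' (letter)
  [4] 'n' (letter)
  [5] 'e' (letter)
  [6] 't' (letter)
Units from scan: 6
Sound units = 6 units


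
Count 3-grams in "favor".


Word: "favor" (length 5)
Number of 3-grams = length - 3 + 1 = 5 - 3 + 1
= 3


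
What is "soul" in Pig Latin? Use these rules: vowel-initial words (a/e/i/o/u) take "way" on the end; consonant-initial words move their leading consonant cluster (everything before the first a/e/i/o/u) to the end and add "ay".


Word: "soul"
Starts with consonant(s) → move to end, add 'ay'
Consonant cluster: "s"
Pig Latin = "oulsay"


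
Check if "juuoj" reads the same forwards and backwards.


Word: "juuoj"
Reversed: "jouuj"
Forward == Backward? juuoj != jouuj
Palindrome = No


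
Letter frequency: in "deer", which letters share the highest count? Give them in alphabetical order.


Word: "deer"
Letter counts:
  'd': 1
  'e': 2
  'r': 1
Maximum count = 2
Most frequent = 'e' (2 times each)


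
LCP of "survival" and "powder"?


Word 1: "survival"
Word 2: "powder"
Comparing from start:
  Pos 0: 's' != 'p' (stop)
LCP = "" (length 0)


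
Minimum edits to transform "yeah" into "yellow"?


Word 1: "yeah" (length 4)
Word 2: "yellow" (length 6)
One optimal edit sequence (insert/delete/substitute each cost 1):
  1. keep 'y'
  2. keep 'e'
  3. insert 'l'  (+1)
  4. insert 'l'  (+1)
  5. substitute 'a' -> 'o'  (+1)
  6. substitute 'h' -> 'w'  (+1)
Total edit operations: 4
Edit distance = 4


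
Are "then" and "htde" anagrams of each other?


Word 1: "then" → sorted: ehnt
Word 2: "htde" → sorted: deht
Same letters? ehnt != deht
Anagram = No


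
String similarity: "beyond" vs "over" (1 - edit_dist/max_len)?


Word 1: "beyond" (length 6)
Word 2: "over" (length 4)
One optimal edit sequence:
  1. delete 'b'  (+1)
  2. delete 'e'  (+1)
  3. substitute 'y' -> 'o'  (+1)
  4. substitute 'o' -> 'v'  (+1)
  5. substitute 'n' -> 'e'  (+1)
  6. substitute 'd' -> 'r'  (+1)
Edit distance = 6
Max length = max(6, 4) = 6
Similarity = 1 - 6/6
= 0.0000


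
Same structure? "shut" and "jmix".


Pattern of "shut": [0, 1, 2, 3]
Pattern of "jmix": [0, 1, 2, 3]
Patterns match
Same pattern = Yes


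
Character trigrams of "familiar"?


Word: "familiar" (length 8)
Number of trigrams = 8 - 3 + 1 = 6
  Position 0: "fam"
  Position 1: "ami"
  Position 2: "mil"
  Position 3: "ili"
  Position 4: "lia"
  Position 5: "iar"
Trigrams = "fam", "ami", "mil", "ili", "lia", "iar"


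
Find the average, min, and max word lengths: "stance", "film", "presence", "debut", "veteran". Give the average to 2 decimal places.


Lengths: "stance"=6, "film"=4, "presence"=8, "debut"=5, "veteran"=7
Sum = 30, Count = 5
Average = 30/5 = 6.00
= avg=6.00, min=4, max=8


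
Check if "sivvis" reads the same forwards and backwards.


Word: "sivvis"
Reversed: "sivvis"
Forward == Backward? sivvis == sivvis
Palindrome = Yes


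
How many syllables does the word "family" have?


Word: "family"
Syllable breakdown: fam / i / ly
Counting: 3 parts
= 3 syllables


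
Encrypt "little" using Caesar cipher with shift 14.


Word: "little"
Shift: 14
Each letter → (letter + shift) mod 26:
  'l' (11) + 14 = 25 → 'z'
  'i' (8) + 14 = 22 → 'w'
  't' (19) + 14 = 7 → 'h'
  't' (19) + 14 = 7 → 'h'
  'l' (11) + 14 = 25 → 'z'
  'e' (4) + 14 = 18 → 's'
Result = "zwhhzs"


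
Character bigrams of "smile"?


Word: "smile" (length 5)
Number of bigrams = 5 - 2 + 1 = 4
  Position 0: "sm"
  Position 1: "mi"
  Position 2: "il"
  Position 3: "le"
Bigrams = "sm", "mi", "il", "le"


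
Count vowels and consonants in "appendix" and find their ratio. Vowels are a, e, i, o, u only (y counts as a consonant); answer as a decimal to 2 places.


Word: "appendix"
Vowels (a,e,i,o,u): 3
Consonants: 5
Ratio = 3/5
= 0.60


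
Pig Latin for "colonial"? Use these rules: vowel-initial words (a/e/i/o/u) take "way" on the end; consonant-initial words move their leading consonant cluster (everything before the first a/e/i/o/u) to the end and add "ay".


Word: "colonial"
Starts with consonant(s) → move to end, add 'ay'
Consonant cluster: "c"
Pig Latin = "olonialcay"


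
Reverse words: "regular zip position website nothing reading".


Original: "regular zip position website nothing reading"
Words (1..n): regular | zip | position | website | nothing | reading
Reversed (n..1): reading | nothing | website | position | zip | regular
Result = "reading nothing website position zip regular"


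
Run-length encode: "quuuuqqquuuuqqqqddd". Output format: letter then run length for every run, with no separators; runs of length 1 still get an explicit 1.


String: "quuuuqqquuuuqqqqddd"
Scanning for consecutive runs:
  'q' x 1
  'u' x 4
  'q' x 3
  'u' x 4
  'q' x 4
  'd' x 3
RLE = "q1u4q3u4q4d3"


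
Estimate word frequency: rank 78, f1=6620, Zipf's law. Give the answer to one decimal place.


Zipf's law: f(r) = f(1) / r
f(1) = 6620
f(78) = 6620 / 78
= 84.9 occurrences


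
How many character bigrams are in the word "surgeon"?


Word: "surgeon" (length 7)
Number of 2-grams = length - 2 + 1 = 7 - 2 + 1
= 6


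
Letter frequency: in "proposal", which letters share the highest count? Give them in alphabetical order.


Word: "proposal"
Letter counts:
  'a': 1
  'l': 1
  'o': 2
  'p': 2
  'r': 1
  's': 1
Maximum count = 2
Most frequent = 'o', 'p' (2 times each)


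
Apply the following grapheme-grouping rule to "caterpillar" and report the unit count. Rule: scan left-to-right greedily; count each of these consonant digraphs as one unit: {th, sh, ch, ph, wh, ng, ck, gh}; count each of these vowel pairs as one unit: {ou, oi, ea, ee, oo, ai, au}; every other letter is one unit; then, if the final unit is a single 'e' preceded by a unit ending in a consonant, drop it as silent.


Word: "caterpillar" (11 letters)
Left-to-right scan:
  [1] 'c' (letter)
  [2] 'a' (letter)
  [3] 't' (letter)
  [4] 'e' (letter)
  [5] 'r' (letter)
  [6] 'p' (letter)
  [7] 'i' (letter)
  [8] 'l' (letter)
  [9] 'l' (letter)
  [10] 'a' (letter)
  [11] 'r' (letter)
Units from scan: 11
Sound units = 11 units


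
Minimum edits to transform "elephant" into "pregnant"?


Word 1: "elephant" (length 8)
Word 2: "pregnant" (length 8)
One optimal edit sequence (insert/delete/substitute each cost 1):
  1. substitute 'e' -> 'p'  (+1)
  2. substitute 'l' -> 'r'  (+1)
  3. keep 'e'
  4. substitute 'p' -> 'g'  (+1)
  5. substitute 'h' -> 'n'  (+1)
  6. keep 'a'
  7. keep 'n'
  8. keep 't'
Total edit operations: 4
Edit distance = 4


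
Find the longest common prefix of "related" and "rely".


Word 1: "related"
Word 2: "rely"
Comparing from start:
  Pos 0: 'r' == 'r'
  Pos 1: 'e' == 'e'
  Pos 2: 'l' == 'l'
  Pos 3: 'a' != 'y' (stop)
LCP = "rel" (length 3)


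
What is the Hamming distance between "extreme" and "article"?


Comparing character by character (same length = 7):
  Pos 0: 'e' vs 'a' !=
  Pos 1: 'x' vs 'r' !=
  Pos 2: 't' vs 't' =
  Pos 3: 'r' vs 'i' !=
  Pos 4: 'e' vs 'c' !=
  Pos 5: 'm' vs 'l' !=
  Pos 6: 'e' vs 'e' =
Hamming distance = 5


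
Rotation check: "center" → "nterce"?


Word: "center", Candidate: "nterce"
Method: check if candidate is substring of word+word
"centercenter" contains "nterce"? Yes
Is rotation = Yes


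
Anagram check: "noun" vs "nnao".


Word 1: "noun" → sorted: nnou
Word 2: "nnao" → sorted: anno
Same letters? nnou != anno
Anagram = No


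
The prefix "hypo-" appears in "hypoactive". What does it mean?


Prefix: hypo-
As in: hypoactive -> hypo- + active
Meaning = under / below normal


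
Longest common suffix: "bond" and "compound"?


Word 1: "bond"
Word 2: "compound"
Comparing from end:
  Pos -1: 'd' == 'd'
  Pos -2: 'n' == 'n'
  Pos -3: 'o' != 'u' (stop)
LCS = "nd" (length 2)


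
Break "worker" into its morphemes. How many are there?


Word: "worker"
Morphemes: work / -er
Each morpheme carries meaning
= 2 morphemes


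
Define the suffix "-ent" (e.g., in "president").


Suffix: -ent
Example: president = preside + -ent, with a spelling change
Meaning = one who / that which


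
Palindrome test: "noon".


Word: "noon"
Reversed: "noon"
Forward == Backward? noon == noon
Palindrome = Yes


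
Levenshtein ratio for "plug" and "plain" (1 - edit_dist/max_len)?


Word 1: "plug" (length 4)
Word 2: "plain" (length 5)
One optimal edit sequence:
  1. keep 'p'
  2. keep 'l'
  3. insert 'a'  (+1)
  4. substitute 'u' -> 'i'  (+1)
  5. substitute 'g' -> 'n'  (+1)
Edit distance = 3
Max length = max(4, 5) = 5
Similarity = 1 - 3/5
= 0.4000


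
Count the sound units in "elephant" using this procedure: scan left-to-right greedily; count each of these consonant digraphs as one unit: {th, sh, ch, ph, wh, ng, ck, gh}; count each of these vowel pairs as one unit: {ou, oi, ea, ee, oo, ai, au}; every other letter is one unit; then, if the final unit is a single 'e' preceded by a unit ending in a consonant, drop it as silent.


Word: "elephant" (8 letters)
Left-to-right scan:
  (1) 'e' (letter)
  (2) 'l' (letter)
  (3) 'e' (letter)
  (4) 'ph' (digraph)
  (5) 'a' (letter)
  (6) 'n' (letter)
  (7) 't' (letter)
Units from scan: 7
Sound units = 7 units


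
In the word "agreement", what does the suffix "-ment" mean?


Suffix: -ment
Example: agreement = agree + -ment
Meaning = result of action


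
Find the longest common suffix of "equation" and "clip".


Word 1: "equation"
Word 2: "clip"
Comparing from end:
  Pos -1: 'n' != 'p' (stop)
LCS = "" (length 0)


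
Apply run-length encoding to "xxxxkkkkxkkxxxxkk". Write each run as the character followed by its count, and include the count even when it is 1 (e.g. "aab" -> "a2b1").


String: "xxxxkkkkxkkxxxxkk"
Scanning for consecutive runs:
  'x' x 4
  'k' x 4
  'x' x 1
  'k' x 2
  'x' x 4
  'k' x 2
RLE = "x4k4x1k2x4k2"


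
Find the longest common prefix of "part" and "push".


Word 1: "part"
Word 2: "push"
Comparing from start:
  Pos 0: 'p' == 'p'
  Pos 1: 'a' != 'u' (stop)
LCP = "p" (length 1)


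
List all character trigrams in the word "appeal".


Word: "appeal" (length 6)
Number of trigrams = 6 - 3 + 1 = 4
  Position 0: "app"
  Position 1: "ppe"
  Position 2: "pea"
  Position 3: "eal"
Trigrams = "app", "ppe", "pea", "eal"


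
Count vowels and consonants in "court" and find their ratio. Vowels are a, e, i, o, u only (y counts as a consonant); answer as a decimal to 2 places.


Word: "court"
Vowels (a,e,i,o,u): 2
Consonants: 3
Ratio = 2/3
= 0.67


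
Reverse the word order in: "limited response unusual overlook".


Original: "limited response unusual overlook"
Words (1..n): limited | response | unusual | overlook
Reversed (n..1): overlook | unusual | response | limited
Result = "overlook unusual response limited"


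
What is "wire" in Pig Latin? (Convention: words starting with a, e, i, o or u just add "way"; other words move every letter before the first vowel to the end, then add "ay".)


Word: "wire"
Starts with consonant(s) → move to end, add 'ay'
Consonant cluster: "w"
Pig Latin = "ireway"


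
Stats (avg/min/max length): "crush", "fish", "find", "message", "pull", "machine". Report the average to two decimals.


Lengths: "crush"=5, "fish"=4, "find"=4, "message"=7, "pull"=4, "machine"=7
Sum = 31, Count = 6
Average = 31/6 = 5.17
= avg=5.17, min=4, max=7


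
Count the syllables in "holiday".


Word: "holiday"
Syllable breakdown: hol | i | day
Counting: 3 parts
= 3 syllables


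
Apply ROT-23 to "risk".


Word: "risk"
Shift: 23
Each letter → (letter + shift) mod 26:
  'r' (17) + 23 = 14 → 'o'
  'i' (8) + 23 = 5 → 'f'
  's' (18) + 23 = 15 → 'p'
  'k' (10) + 23 = 7 → 'h'
Result = "ofph"


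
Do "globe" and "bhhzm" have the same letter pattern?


Pattern of "globe": [0, 1, 2, 3, 4]
Pattern of "bhhzm": [0, 1, 1, 2, 3]
Patterns do not match
Same pattern = No


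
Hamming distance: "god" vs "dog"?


Comparing character by character (same length = 3):
  Pos 0: 'g' vs 'd' !=
  Pos 1: 'o' vs 'o' =
  Pos 2: 'd' vs 'g' !=
Hamming distance = 2


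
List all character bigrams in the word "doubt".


Word: "doubt" (length 5)
Number of bigrams = 5 - 2 + 1 = 4
  Position 0: "do"
  Position 1: "ou"
  Position 2: "ub"
  Position 3: "bt"
Bigrams = "do", "ou", "ub", "bt"


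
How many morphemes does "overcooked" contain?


Word: "overcooked"
Morphemes: over- | cook | -ed
Each morpheme carries meaning
= 3 morphemes


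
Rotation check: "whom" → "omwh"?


Word: "whom", Candidate: "omwh"
Method: check if candidate is substring of word+word
"whomwhom" contains "omwh"? Yes
Is rotation = Yes


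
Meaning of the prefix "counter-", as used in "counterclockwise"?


Prefix: counter-
As in: counterclockwise -> counter- + clockwise
Meaning = against / opposite


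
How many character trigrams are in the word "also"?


Word: "also" (length 4)
Number of 3-grams = length - 3 + 1 = 4 - 3 + 1
= 2


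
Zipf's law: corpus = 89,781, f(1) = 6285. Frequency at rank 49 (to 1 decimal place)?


Zipf's law: f(r) = f(1) / r
f(1) = 6285
f(49) = 6285 / 49
= 128.3 occurrences


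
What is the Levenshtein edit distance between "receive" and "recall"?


Word 1: "receive" (length 7)
Word 2: "recall" (length 6)
One optimal edit sequence (insert/delete/substitute each cost 1):
  1. keep 'r'
  2. keep 'e'
  3. keep 'c'
  4. delete 'e'  (+1)
  5. substitute 'i' -> 'a'  (+1)
  6. substitute 'v' -> 'l'  (+1)
  7. substitute 'e' -> 'l'  (+1)
Total edit operations: 4
Edit distance = 4


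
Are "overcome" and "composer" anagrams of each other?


Word 1: "overcome" → sorted: ceemoorv
Word 2: "composer" → sorted: cemooprs
Same letters? ceemoorv != cemooprs
Anagram = No


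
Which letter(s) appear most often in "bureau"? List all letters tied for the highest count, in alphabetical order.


Word: "bureau"
Letter counts:
  'a': 1
  'b': 1
  'e': 1
  'r': 1
  'u': 2
Maximum count = 2
Most frequent = 'u' (2 times each)


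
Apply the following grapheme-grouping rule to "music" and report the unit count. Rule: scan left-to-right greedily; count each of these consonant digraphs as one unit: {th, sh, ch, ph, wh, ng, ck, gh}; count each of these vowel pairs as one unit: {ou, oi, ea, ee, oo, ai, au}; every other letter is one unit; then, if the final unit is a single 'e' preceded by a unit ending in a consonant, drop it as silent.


Word: "music" (5 letters)
Left-to-right scan:
  [1] 'm' (letter)
  [2] 'u' (letter)
  [3] 's' (letter)
  [4] 'i' (letter)
  [5] 'c' (letter)
Units from scan: 5
Sound units = 5 units


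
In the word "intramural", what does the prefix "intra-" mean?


Prefix: intra-
As in: intramural -> intra- + mural
Meaning = within


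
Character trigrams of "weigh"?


Word: "weigh" (length 5)
Number of trigrams = 5 - 3 + 1 = 3
  Position 0: "wei"
  Position 1: "eig"
  Position 2: "igh"
Trigrams = "wei", "eig", "igh"


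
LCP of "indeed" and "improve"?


Word 1: "indeed"
Word 2: "improve"
Comparing from start:
  Pos 0: 'i' == 'i'
  Pos 1: 'n' != 'm' (stop)
LCP = "i" (length 1)


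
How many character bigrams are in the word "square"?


Word: "square" (length 6)
Number of 2-grams = length - 2 + 1 = 6 - 2 + 1
= 5


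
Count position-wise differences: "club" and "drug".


Comparing character by character (same length = 4):
  Pos 0: 'c' vs 'd' !=
  Pos 1: 'l' vs 'r' !=
  Pos 2: 'u' vs 'u' =
  Pos 3: 'b' vs 'g' !=
Hamming distance = 3


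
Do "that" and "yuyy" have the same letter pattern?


Pattern of "that": [0, 1, 2, 0]
Pattern of "yuyy": [0, 1, 0, 0]
Patterns do not match
Same pattern = No


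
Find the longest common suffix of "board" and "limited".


Word 1: "board"
Word 2: "limited"
Comparing from end:
  Pos -1: 'd' == 'd'
  Pos -2: 'r' != 'e' (stop)
LCS = "d" (length 1)


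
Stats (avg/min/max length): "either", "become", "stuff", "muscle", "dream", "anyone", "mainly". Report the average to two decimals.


Lengths: "either"=6, "become"=6, "stuff"=5, "muscle"=6, "dream"=5, "anyone"=6, "mainly"=6
Sum = 40, Count = 7
Average = 40/7 = 5.71
= avg=5.71, min=5, max=6


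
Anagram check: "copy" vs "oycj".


Word 1: "copy" → sorted: copy
Word 2: "oycj" → sorted: cjoy
Same letters? copy != cjoy
Anagram = No


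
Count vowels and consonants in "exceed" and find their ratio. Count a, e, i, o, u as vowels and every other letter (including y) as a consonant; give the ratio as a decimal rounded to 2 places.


Word: "exceed"
Vowels (a,e,i,o,u): 3
Consonants: 3
Ratio = 3/3
= 1.00


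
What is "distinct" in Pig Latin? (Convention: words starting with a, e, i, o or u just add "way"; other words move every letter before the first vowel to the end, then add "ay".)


Word: "distinct"
Starts with consonant(s) → move to end, add 'ay'
Consonant cluster: "d"
Pig Latin = "istinctday"
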